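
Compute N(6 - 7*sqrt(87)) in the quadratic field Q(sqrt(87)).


N(a + b*sqrt(d)) = a^2 - d*b^2
= (6)^2 - (87)*(-7)^2
= 36 - 4263
= -4227

-4227


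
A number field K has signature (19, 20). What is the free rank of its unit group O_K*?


By Dirichlet's unit theorem:
rank = r1 + r2 - 1
= 19 + 20 - 1
= 38

38


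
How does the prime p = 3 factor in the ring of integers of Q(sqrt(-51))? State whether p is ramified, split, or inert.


K = Q(sqrt(-51)). Since d mod 4 = 1, disc(K) = -51.
Check p | disc: -51 mod 3 = 0.
p divides disc, so p ramifies: (p) = P^2 with e=2, f=1, g=1.
Therefore p is ramified.

ramified


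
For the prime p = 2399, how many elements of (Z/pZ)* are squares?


For prime p, the number of non-zero quadratic residues is (p-1)/2.
= (2399-1)/2
= 1199

1199


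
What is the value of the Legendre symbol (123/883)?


p = 883 is prime, so compute (123/883) with the reciprocity algorithm (Jacobi-symbol steps: pull out 2s via (2/n), flip via reciprocity, reduce):
  reciprocity: (123/883) -> -(883/123)
  reduce: (22/123)
  pull out 2: (2/123) = -1  (since 123 mod 8 = 3)
  reciprocity: (11/123) -> -(123/11)
  reduce: (2/11)
  pull out 2: (2/11) = -1  (since 11 mod 8 = 3)
  (1/11) = 1
Product of signs = 1
(123/883) = 1

1


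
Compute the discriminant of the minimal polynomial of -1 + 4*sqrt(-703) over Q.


The element -1 + 4*sqrt(-703) has minimal polynomial:
x^2 + 2*x + 11249
Discriminant = (2)^2 - 4*(11249)
= 4 - 44996
= -44992

-44992


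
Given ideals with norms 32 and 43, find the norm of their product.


N(IJ) = N(I) * N(J)
= 32 * 43
= 1376

1376


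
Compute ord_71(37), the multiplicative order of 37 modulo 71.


We want ord_71(37), the smallest k >= 1 with 37^k = 1 mod 71.
n = 71 = 71, phi(71) = 70; the order divides phi(n).
Divisors of 70: 1, 2, 5, 7, 10, 14, 35, 70
Repeated squaring mod 71: 37^1 = 37, 37^2 = 20, 37^4 = 45, 37^8 = 37, 37^16 = 20, 37^32 = 45, 37^64 = 37
Test divisors in increasing order:
  k=1: 37^1 = 37 mod 71
  k=2: 37^2 = 20 mod 71
  k=5: 37^5 = 45 * 37 = 32 mod 71
  k=7: 37^7 = 45 * 20 * 37 = 1 mod 71  <- first divisor giving 1
Order = 7

7


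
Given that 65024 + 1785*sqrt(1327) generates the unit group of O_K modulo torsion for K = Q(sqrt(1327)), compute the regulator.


epsilon = 65024 + 1785*sqrt(1327)
= 130048.0000
R = ln(130048.0000)
= 11.7757

11.7757


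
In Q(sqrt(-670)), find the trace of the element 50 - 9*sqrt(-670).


Tr(a + b*sqrt(d)) = (a + b*sqrt(d)) + (a - b*sqrt(d)) = 2a
= 2 * (50)
= 100

100


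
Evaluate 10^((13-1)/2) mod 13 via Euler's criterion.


p = 13 is prime and the exponent is (p-1)/2 = 6, so by Euler's criterion 10^6 = (10/13) = +1 or -1 mod 13.
Compute by square-and-multiply:
  6 = 4 + 2 (binary 110)
  Repeated squaring mod 13: 10^1 = 10, 10^2 = 9, 10^4 = 3
  10^6 = 10^4 * 10^2 = 3 * 9 mod 13
    3 * 9 = 27 = 1 mod 13
  10^6 = 1 mod 13
Result 1: 10 is a quadratic residue mod 13.
10^6 mod 13 = 1

1


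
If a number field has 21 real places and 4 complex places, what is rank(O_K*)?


By Dirichlet's unit theorem:
rank = r1 + r2 - 1
= 21 + 4 - 1
= 24

24


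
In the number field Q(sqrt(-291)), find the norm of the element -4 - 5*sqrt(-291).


N(a + b*sqrt(d)) = a^2 - d*b^2
= (-4)^2 - (-291)*(-5)^2
= 16 + 7275
= 7291

7291


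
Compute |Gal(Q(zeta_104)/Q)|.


|Gal(Q(zeta_104)/Q)| = phi(104)
= 48

48


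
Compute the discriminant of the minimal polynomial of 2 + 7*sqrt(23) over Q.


The element 2 + 7*sqrt(23) has minimal polynomial:
x^2 - 4*x - 1123
Discriminant = (-4)^2 - 4*(-1123)
= 16 + 4492
= 4508

4508


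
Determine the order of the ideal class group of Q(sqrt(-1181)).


K = Q(sqrt(-1181)). d mod 4 = 3, so D = disc(K) = 4d = -4724
h(K) equals the number of primitive reduced positive-definite forms (a, b, c) = a*x^2 + b*x*y + c*y^2 with b^2 - 4ac = D,
where reduced means |b| <= a <= c, with b >= 0 whenever |b| = a or a = c, and primitive means gcd(a, b, c) = 1.
Reduced forces 3a^2 <= |D| = 4724, so 1 <= a <= 39; b must have the parity of D, and c = (b^2 - D)/(4a) must be an integer >= a.
Enumerate a = 1..39, b in [-a, a]:
  a=1: (1, 0, 1181)  [1]
  a=2: (2, 2, 591)  [1]
  a=3: (3, -2, 394), (3, 2, 394)  [2]
  a=4: none
  a=5: (5, -4, 237), (5, 4, 237)  [2]
  a=6: (6, -2, 197), (6, 2, 197)  [2]
  a=7: (7, -6, 170), (7, 6, 170)  [2]
  a=8: none
  a=9: (9, -8, 133), (9, 8, 133)  [2]
  a=10: (10, -6, 119), (10, 6, 119)  [2]
  a=11..13: none
  a=14: (14, -6, 85), (14, 6, 85)  [2]
  a=15: (15, -14, 82), (15, -4, 79), (15, 4, 79), (15, 14, 82)  [4]
  a=16: none
  a=17: (17, -6, 70), (17, 6, 70)  [2]
  a=18: (18, -10, 67), (18, 10, 67)  [2]
  a=19: (19, -8, 63), (19, 8, 63)  [2]
  a=20: none
  a=21: (21, -20, 61), (21, -8, 57), (21, 8, 57), (21, 20, 61)  [4]
  a=22..24: none
  a=25: (25, -24, 53), (25, 24, 53)  [2]
  a=26: none
  a=27: (27, -26, 50), (27, 26, 50)  [2]
  a=28..29: none
  a=30: (30, -26, 45), (30, -14, 41), (30, 14, 41), (30, 26, 45)  [4]
  a=31: (31, -22, 42), (31, 22, 42)  [2]
  a=32..33: none
  a=34: (34, -6, 35), (34, 6, 35)  [2]
  a=35: (35, -34, 42), (35, 34, 42)  [2]
  a=36: none
  a=37: (37, -30, 38), (37, 30, 38)  [2]
  a=38..39: none
Total reduced forms: 1 + 1 + 2 + 2 + 2 + 2 + 2 + 2 + 2 + 4 + 2 + 2 + 2 + 4 + 2 + 2 + 4 + 2 + 2 + 2 + 2 = 46
h = 46

46


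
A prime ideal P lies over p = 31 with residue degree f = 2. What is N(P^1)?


N(P^a) = p^(a*f)
= 31^(1*2)
= 31^2
= 961

961


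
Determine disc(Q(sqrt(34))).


For K = Q(sqrt(d)) with d squarefree: disc(K) = d if d = 1 mod 4, and disc(K) = 4d if d = 2 or 3 mod 4.
Here d = 34, and d mod 4 = 2.
d = 2 mod 4, not 1 (O_K = Z[sqrt(d)]), so disc(K) = 4d = 4 * (34) = 136

136


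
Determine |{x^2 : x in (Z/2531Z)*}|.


For prime p, the number of non-zero quadratic residues is (p-1)/2.
= (2531-1)/2
= 1265

1265


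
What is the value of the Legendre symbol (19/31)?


p = 31 is prime, so compute (19/31) with the reciprocity algorithm (Jacobi-symbol steps: pull out 2s via (2/n), flip via reciprocity, reduce):
  reciprocity: (19/31) -> -(31/19)
  reduce: (12/19)
  pull out 2: (2/19) = -1  (since 19 mod 8 = 3)
  pull out 2: (2/19) = -1  (since 19 mod 8 = 3)
  reciprocity: (3/19) -> -(19/3)
  reduce: (1/3)
  (1/3) = 1
Product of signs = 1
(19/31) = 1

1


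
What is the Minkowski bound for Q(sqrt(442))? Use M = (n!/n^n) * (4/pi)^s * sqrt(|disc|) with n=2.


d = 442, d mod 4 = 2, so disc(K) = 4d = 1768; |disc(K)| = 1768
Real quadratic field, so n = 2, s = r2 = 0, r1 = 2
M = (n!/n^n) * (4/pi)^s * sqrt(|disc(K)|) = (2!/2^2) * (4/pi)^0 * sqrt(1768)
= 0.5 * 1.000000 * 42.047592
= 21.0238

21.0238


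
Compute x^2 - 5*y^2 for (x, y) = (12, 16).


x^2 - d*y^2
= 12^2 - 5*16^2
= 144 - 1280
= -1136

-1136


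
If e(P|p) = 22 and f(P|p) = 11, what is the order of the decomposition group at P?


|D_P| = e * f
= 22 * 11
= 242

242


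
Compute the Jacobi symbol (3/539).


Compute (3/539) via quadratic reciprocity:
  reciprocity: (3/539) -> -(539/3)
  reduce: (2/3)
  pull out 2: (2/3) = -1  (since 3 mod 8 = 3)
  (1/3) = 1
Product of signs = 1

1


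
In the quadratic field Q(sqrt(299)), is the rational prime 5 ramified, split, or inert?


K = Q(sqrt(299)). Since d mod 4 = 3, disc(K) = 1196.
Check p | disc: 1196 mod 5 = 1.
p does not divide disc. Compute Legendre symbol (d/p):
4^((5-1)/2) mod 5 = 1
(d/p) = 1, so p splits: (p) = P*P' with e=1, f=1, g=2.
Therefore p is split.

split


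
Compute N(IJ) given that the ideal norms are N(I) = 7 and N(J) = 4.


N(IJ) = N(I) * N(J)
= 7 * 4
= 28

28


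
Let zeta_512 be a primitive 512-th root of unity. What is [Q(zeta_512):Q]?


The degree equals Euler's totient phi(512).
512 = 2^9
phi(512) = 256

256


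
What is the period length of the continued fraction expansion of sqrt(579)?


Run the CF algorithm for sqrt(579).
a_0 = floor(sqrt(579)) = 24; set m_0=0, q_0=1.
Recurrence: m' = q*a - m,  q' = (d - m'^2)/q,  a' = floor((a_0 + m')/q').
  step 1: m=24, q=3, a=16
  step 2: m=24, q=1, a=48
a_2 = 2*a_0 = 48, so the period closes here.
sqrt(579) = [24; 16, 48]
Period length = 2

2


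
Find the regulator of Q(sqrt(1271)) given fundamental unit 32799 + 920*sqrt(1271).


epsilon = 32799 + 920*sqrt(1271)
= 65598.0000
R = ln(65598.0000)
= 11.0913

11.0913


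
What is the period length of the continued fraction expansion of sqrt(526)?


Run the CF algorithm for sqrt(526).
a_0 = floor(sqrt(526)) = 22; set m_0=0, q_0=1.
Recurrence: m' = q*a - m,  q' = (d - m'^2)/q,  a' = floor((a_0 + m')/q').
  step 1: m=22, q=42, a=1
  step 2: m=20, q=3, a=14
  step 3: m=22, q=14, a=3
  step 4: m=20, q=9, a=4
  step 5: m=16, q=30, a=1
  step 6: m=14, q=11, a=3
  step 7: m=19, q=15, a=2
  step 8: m=11, q=27, a=1
  step 9: m=16, q=10, a=3
  step 10: m=14, q=33, a=1
  step 11: m=19, q=5, a=8
  step 12: m=21, q=17, a=2
  step 13: m=13, q=21, a=1
  step 14: m=8, q=22, a=1
  step 15: m=14, q=15, a=2
  step 16: m=16, q=18, a=2
  step 17: m=20, q=7, a=6
  step 18: m=22, q=6, a=7
  step 19: m=20, q=21, a=2
  step 20: m=22, q=2, a=22
  step 21: m=22, q=21, a=2
  step 22: m=20, q=6, a=7
  step 23: m=22, q=7, a=6
  step 24: m=20, q=18, a=2
  step 25: m=16, q=15, a=2
  step 26: m=14, q=22, a=1
  step 27: m=8, q=21, a=1
  step 28: m=13, q=17, a=2
  step 29: m=21, q=5, a=8
  step 30: m=19, q=33, a=1
  step 31: m=14, q=10, a=3
  step 32: m=16, q=27, a=1
  step 33: m=11, q=15, a=2
  step 34: m=19, q=11, a=3
  step 35: m=14, q=30, a=1
  step 36: m=16, q=9, a=4
  step 37: m=20, q=14, a=3
  step 38: m=22, q=3, a=14
  step 39: m=20, q=42, a=1
  step 40: m=22, q=1, a=44
a_40 = 2*a_0 = 44, so the period closes here.
sqrt(526) = [22; 1, 14, 3, 4, 1, 3, 2, 1, 3, 1, 8, 2, 1, 1, 2, 2, 6, 7, 2, 22, 2, 7, 6, 2, 2, 1, 1, 2, 8, 1, 3, 1, 2, 3, 1, 4, 3, 14, 1, 44]
Period length = 40

40


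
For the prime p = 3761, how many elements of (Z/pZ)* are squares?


For prime p, the number of non-zero quadratic residues is (p-1)/2.
= (3761-1)/2
= 1880

1880


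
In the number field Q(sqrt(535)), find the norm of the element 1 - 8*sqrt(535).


N(a + b*sqrt(d)) = a^2 - d*b^2
= (1)^2 - (535)*(-8)^2
= 1 - 34240
= -34239

-34239


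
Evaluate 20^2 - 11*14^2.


x^2 - d*y^2
= 20^2 - 11*14^2
= 400 - 2156
= -1756

-1756


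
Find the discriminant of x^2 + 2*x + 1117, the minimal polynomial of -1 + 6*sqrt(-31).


The element -1 + 6*sqrt(-31) has minimal polynomial:
x^2 + 2*x + 1117
Discriminant = (2)^2 - 4*(1117)
= 4 - 4468
= -4464

-4464


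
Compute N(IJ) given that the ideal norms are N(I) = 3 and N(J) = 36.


N(IJ) = N(I) * N(J)
= 3 * 36
= 108

108


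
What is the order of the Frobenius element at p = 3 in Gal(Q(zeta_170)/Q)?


The Frobenius at p in Gal(Q(zeta_n)/Q) = (Z/nZ)* is the class of p, so its order is ord_170(3), the smallest k >= 1 with 3^k = 1 mod 170.
n = 170 = 2 * 5 * 17, phi(170) = 64; the order divides phi(n).
Divisors of 64: 1, 2, 4, 8, 16, 32, 64
Repeated squaring mod 170: 3^1 = 3, 3^2 = 9, 3^4 = 81, 3^8 = 101, 3^16 = 1, 3^32 = 1, 3^64 = 1
Test divisors in increasing order:
  k=1: 3^1 = 3 mod 170
  k=2: 3^2 = 9 mod 170
  k=4: 3^4 = 81 mod 170
  k=8: 3^8 = 101 mod 170
  k=16: 3^16 = 1 mod 170  <- first divisor giving 1
Order = 16

16


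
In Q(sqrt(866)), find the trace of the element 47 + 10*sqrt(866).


Tr(a + b*sqrt(d)) = (a + b*sqrt(d)) + (a - b*sqrt(d)) = 2a
= 2 * (47)
= 94

94


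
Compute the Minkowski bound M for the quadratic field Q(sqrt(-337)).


d = -337, d mod 4 = 3, so disc(K) = 4d = -1348; |disc(K)| = 1348
Imaginary quadratic field, so n = 2, s = r2 = 1, r1 = 0
M = (n!/n^n) * (4/pi)^s * sqrt(|disc(K)|) = (2!/2^2) * (4/pi)^1 * sqrt(1348)
= 0.5 * 1.273240 * 36.715120
= 23.3736

23.3736


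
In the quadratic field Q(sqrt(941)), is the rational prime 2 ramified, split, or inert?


K = Q(sqrt(941)). Since d mod 4 = 1, disc(K) = 941.
Check p | disc: 941 mod 2 = 1.
p=2 does not divide disc (d is 1 mod 4). 2 splits iff d = 1 mod 8.
d mod 8 = 5, so (d/2) = -1.
(d/p) = -1, so p is inert: (p) stays prime with e=1, f=2, g=1.
Therefore p is inert.

inert


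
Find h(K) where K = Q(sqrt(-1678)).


K = Q(sqrt(-1678)). d mod 4 = 2, so D = disc(K) = 4d = -6712
h(K) equals the number of primitive reduced positive-definite forms (a, b, c) = a*x^2 + b*x*y + c*y^2 with b^2 - 4ac = D,
where reduced means |b| <= a <= c, with b >= 0 whenever |b| = a or a = c, and primitive means gcd(a, b, c) = 1.
Reduced forces 3a^2 <= |D| = 6712, so 1 <= a <= 47; b must have the parity of D, and c = (b^2 - D)/(4a) must be an integer >= a.
Enumerate a = 1..47, b in [-a, a]:
  a=1: (1, 0, 1678)  [1]
  a=2: (2, 0, 839)  [1]
  a=3..6: none
  a=7: (7, -6, 241), (7, 6, 241)  [2]
  a=8..10: none
  a=11: (11, -8, 154), (11, 8, 154)  [2]
  a=12: none
  a=13: (13, -10, 131), (13, 10, 131)  [2]
  a=14: (14, -8, 121), (14, 8, 121)  [2]
  a=15..21: none
  a=22: (22, -8, 77), (22, 8, 77)  [2]
  a=23: (23, -2, 73), (23, 2, 73)  [2]
  a=24..25: none
  a=26: (26, -16, 67), (26, 16, 67)  [2]
  a=27..28: none
  a=29: (29, -4, 58), (29, 4, 58)  [2]
  a=30..45: none
  a=46: (46, -44, 47), (46, 44, 47)  [2]
  a=47: none
Total reduced forms: 1 + 1 + 2 + 2 + 2 + 2 + 2 + 2 + 2 + 2 + 2 = 20
h = 20

20


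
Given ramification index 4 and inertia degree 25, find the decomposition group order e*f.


|D_P| = e * f
= 4 * 25
= 100

100


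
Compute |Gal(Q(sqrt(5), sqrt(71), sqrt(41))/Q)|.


The 3 square roots of distinct primes are multiplicatively independent over Q,
so [K:Q] = 2^3 and Gal(K/Q) is isomorphic to (Z/2Z)^3.
|Gal| = 2^3 = 8

8


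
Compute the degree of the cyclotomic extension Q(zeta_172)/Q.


The degree equals Euler's totient phi(172).
172 = 2^2 * 43
phi(172) = 84

84


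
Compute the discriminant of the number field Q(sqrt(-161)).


For K = Q(sqrt(d)) with d squarefree: disc(K) = d if d = 1 mod 4, and disc(K) = 4d if d = 2 or 3 mod 4.
Here d = -161, and d mod 4 = 3.
d = 3 mod 4, not 1 (O_K = Z[sqrt(d)]), so disc(K) = 4d = 4 * (-161) = -644

-644


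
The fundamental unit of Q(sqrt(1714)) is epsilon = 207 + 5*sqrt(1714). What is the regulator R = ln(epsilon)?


epsilon = 207 + 5*sqrt(1714)
= 414.0024
R = ln(414.0024)
= 6.0259

6.0259


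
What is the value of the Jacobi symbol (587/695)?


Compute (587/695) via quadratic reciprocity:
  reciprocity: (587/695) -> -(695/587)
  reduce: (108/587)
  pull out 2: (2/587) = -1  (since 587 mod 8 = 3)
  pull out 2: (2/587) = -1  (since 587 mod 8 = 3)
  reciprocity: (27/587) -> -(587/27)
  reduce: (20/27)
  pull out 2: (2/27) = -1  (since 27 mod 8 = 3)
  pull out 2: (2/27) = -1  (since 27 mod 8 = 3)
  reciprocity: (5/27) -> +(27/5)
  reduce: (2/5)
  pull out 2: (2/5) = -1  (since 5 mod 8 = 5)
  (1/5) = 1
Product of signs = -1

-1


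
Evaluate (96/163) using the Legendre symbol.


p = 163 is prime, so compute (96/163) with the reciprocity algorithm (Jacobi-symbol steps: pull out 2s via (2/n), flip via reciprocity, reduce):
  pull out 2: (2/163) = -1  (since 163 mod 8 = 3)
  pull out 2: (2/163) = -1  (since 163 mod 8 = 3)
  pull out 2: (2/163) = -1  (since 163 mod 8 = 3)
  pull out 2: (2/163) = -1  (since 163 mod 8 = 3)
  pull out 2: (2/163) = -1  (since 163 mod 8 = 3)
  reciprocity: (3/163) -> -(163/3)
  reduce: (1/3)
  (1/3) = 1
Product of signs = 1
(96/163) = 1

1


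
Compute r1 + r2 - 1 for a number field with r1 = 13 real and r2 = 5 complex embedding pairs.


By Dirichlet's unit theorem:
rank = r1 + r2 - 1
= 13 + 5 - 1
= 17

17


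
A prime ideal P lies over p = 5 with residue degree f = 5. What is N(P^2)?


N(P^a) = p^(a*f)
= 5^(2*5)
= 5^10
= 9765625

9765625


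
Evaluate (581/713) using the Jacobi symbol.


Compute (581/713) via quadratic reciprocity:
  reciprocity: (581/713) -> +(713/581)
  reduce: (132/581)
  pull out 2: (2/581) = -1  (since 581 mod 8 = 5)
  pull out 2: (2/581) = -1  (since 581 mod 8 = 5)
  reciprocity: (33/581) -> +(581/33)
  reduce: (20/33)
  pull out 2: (2/33) = +1  (since 33 mod 8 = 1)
  pull out 2: (2/33) = +1  (since 33 mod 8 = 1)
  reciprocity: (5/33) -> +(33/5)
  reduce: (3/5)
  reciprocity: (3/5) -> +(5/3)
  reduce: (2/3)
  pull out 2: (2/3) = -1  (since 3 mod 8 = 3)
  (1/3) = 1
Product of signs = -1

-1


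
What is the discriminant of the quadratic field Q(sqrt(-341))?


For K = Q(sqrt(d)) with d squarefree: disc(K) = d if d = 1 mod 4, and disc(K) = 4d if d = 2 or 3 mod 4.
Here d = -341, and d mod 4 = 3.
d = 3 mod 4, not 1 (O_K = Z[sqrt(d)]), so disc(K) = 4d = 4 * (-341) = -1364

-1364


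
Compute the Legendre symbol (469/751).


p = 751 is prime, so compute (469/751) with the reciprocity algorithm (Jacobi-symbol steps: pull out 2s via (2/n), flip via reciprocity, reduce):
  reciprocity: (469/751) -> +(751/469)
  reduce: (282/469)
  pull out 2: (2/469) = -1  (since 469 mod 8 = 5)
  reciprocity: (141/469) -> +(469/141)
  reduce: (46/141)
  pull out 2: (2/141) = -1  (since 141 mod 8 = 5)
  reciprocity: (23/141) -> +(141/23)
  reduce: (3/23)
  reciprocity: (3/23) -> -(23/3)
  reduce: (2/3)
  pull out 2: (2/3) = -1  (since 3 mod 8 = 3)
  (1/3) = 1
Product of signs = 1
(469/751) = 1

1


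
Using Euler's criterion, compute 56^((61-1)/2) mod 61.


p = 61 is prime and the exponent is (p-1)/2 = 30, so by Euler's criterion 56^30 = (56/61) = +1 or -1 mod 61.
Compute by square-and-multiply:
  30 = 16 + 8 + 4 + 2 (binary 11110)
  Repeated squaring mod 61: 56^1 = 56, 56^2 = 25, 56^4 = 15, 56^8 = 42, 56^16 = 56
  56^30 = 56^16 * 56^8 * 56^4 * 56^2 = 56 * 42 * 15 * 25 mod 61
    56 * 42 = 2352 = 34 mod 61
    34 * 15 = 510 = 22 mod 61
    22 * 25 = 550 = 1 mod 61
  56^30 = 1 mod 61
Result 1: 56 is a quadratic residue mod 61.
56^30 mod 61 = 1

1


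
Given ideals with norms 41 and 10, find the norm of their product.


N(IJ) = N(I) * N(J)
= 41 * 10
= 410

410


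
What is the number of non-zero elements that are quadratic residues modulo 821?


For prime p, the number of non-zero quadratic residues is (p-1)/2.
= (821-1)/2
= 410

410


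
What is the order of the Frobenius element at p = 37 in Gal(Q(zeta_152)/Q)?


The Frobenius at p in Gal(Q(zeta_n)/Q) = (Z/nZ)* is the class of p, so its order is ord_152(37), the smallest k >= 1 with 37^k = 1 mod 152.
n = 152 = 2^3 * 19, phi(152) = 72; the order divides phi(n).
Divisors of 72: 1, 2, 3, 4, 6, 8, 9, 12, 18, 24, 36, 72
Repeated squaring mod 152: 37^1 = 37, 37^2 = 1, 37^4 = 1, 37^8 = 1, 37^16 = 1, 37^32 = 1, 37^64 = 1
Test divisors in increasing order:
  k=1: 37^1 = 37 mod 152
  k=2: 37^2 = 1 mod 152  <- first divisor giving 1
Order = 2

2


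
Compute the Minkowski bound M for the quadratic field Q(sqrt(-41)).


d = -41, d mod 4 = 3, so disc(K) = 4d = -164; |disc(K)| = 164
Imaginary quadratic field, so n = 2, s = r2 = 1, r1 = 0
M = (n!/n^n) * (4/pi)^s * sqrt(|disc(K)|) = (2!/2^2) * (4/pi)^1 * sqrt(164)
= 0.5 * 1.273240 * 12.806248
= 8.1527

8.1527


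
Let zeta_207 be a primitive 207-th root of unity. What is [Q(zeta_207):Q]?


The degree equals Euler's totient phi(207).
207 = 3^2 * 23
phi(207) = 132

132


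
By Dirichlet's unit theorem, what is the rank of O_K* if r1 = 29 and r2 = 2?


By Dirichlet's unit theorem:
rank = r1 + r2 - 1
= 29 + 2 - 1
= 30

30


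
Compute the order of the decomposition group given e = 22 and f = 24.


|D_P| = e * f
= 22 * 24
= 528

528


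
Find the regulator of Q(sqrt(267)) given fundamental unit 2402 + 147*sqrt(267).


epsilon = 2402 + 147*sqrt(267)
= 4803.9998
R = ln(4803.9998)
= 8.4772

8.4772


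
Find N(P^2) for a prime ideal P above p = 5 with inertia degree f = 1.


N(P^a) = p^(a*f)
= 5^(2*1)
= 5^2
= 25

25


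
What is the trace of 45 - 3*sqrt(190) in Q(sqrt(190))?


Tr(a + b*sqrt(d)) = (a + b*sqrt(d)) + (a - b*sqrt(d)) = 2a
= 2 * (45)
= 90

90


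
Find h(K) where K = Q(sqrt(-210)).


K = Q(sqrt(-210)). d mod 4 = 2, so D = disc(K) = 4d = -840
h(K) equals the number of primitive reduced positive-definite forms (a, b, c) = a*x^2 + b*x*y + c*y^2 with b^2 - 4ac = D,
where reduced means |b| <= a <= c, with b >= 0 whenever |b| = a or a = c, and primitive means gcd(a, b, c) = 1.
Reduced forces 3a^2 <= |D| = 840, so 1 <= a <= 16; b must have the parity of D, and c = (b^2 - D)/(4a) must be an integer >= a.
Enumerate a = 1..16, b in [-a, a]:
  a=1: (1, 0, 210)  [1]
  a=2: (2, 0, 105)  [1]
  a=3: (3, 0, 70)  [1]
  a=4: none
  a=5: (5, 0, 42)  [1]
  a=6: (6, 0, 35)  [1]
  a=7: (7, 0, 30)  [1]
  a=8..9: none
  a=10: (10, 0, 21)  [1]
  a=11..13: none
  a=14: (14, 0, 15)  [1]
  a=15..16: none
Total reduced forms: 1 + 1 + 1 + 1 + 1 + 1 + 1 + 1 = 8
h = 8

8


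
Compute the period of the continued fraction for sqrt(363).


Run the CF algorithm for sqrt(363).
a_0 = floor(sqrt(363)) = 19; set m_0=0, q_0=1.
Recurrence: m' = q*a - m,  q' = (d - m'^2)/q,  a' = floor((a_0 + m')/q').
  step 1: m=19, q=2, a=19
  step 2: m=19, q=1, a=38
a_2 = 2*a_0 = 38, so the period closes here.
sqrt(363) = [19; 19, 38]
Period length = 2

2


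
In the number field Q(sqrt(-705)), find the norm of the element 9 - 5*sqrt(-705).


N(a + b*sqrt(d)) = a^2 - d*b^2
= (9)^2 - (-705)*(-5)^2
= 81 + 17625
= 17706

17706


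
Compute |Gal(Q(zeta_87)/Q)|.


|Gal(Q(zeta_87)/Q)| = phi(87)
= 56

56


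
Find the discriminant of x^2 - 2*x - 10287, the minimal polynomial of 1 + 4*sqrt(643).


The element 1 + 4*sqrt(643) has minimal polynomial:
x^2 - 2*x - 10287
Discriminant = (-2)^2 - 4*(-10287)
= 4 + 41148
= 41152

41152


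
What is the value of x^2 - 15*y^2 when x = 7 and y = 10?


x^2 - d*y^2
= 7^2 - 15*10^2
= 49 - 1500
= -1451

-1451


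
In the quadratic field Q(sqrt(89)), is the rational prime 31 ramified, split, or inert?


K = Q(sqrt(89)). Since d mod 4 = 1, disc(K) = 89.
Check p | disc: 89 mod 31 = 27.
p does not divide disc. Compute Legendre symbol (d/p):
27^((31-1)/2) mod 31 = -1
(d/p) = -1, so p is inert: (p) stays prime with e=1, f=2, g=1.
Therefore p is inert.

inert


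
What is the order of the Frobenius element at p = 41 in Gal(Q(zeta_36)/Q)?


The Frobenius at p in Gal(Q(zeta_n)/Q) = (Z/nZ)* is the class of p, so its order is ord_36(41), the smallest k >= 1 with 41^k = 1 mod 36.
n = 36 = 2^2 * 3^2, phi(36) = 12; the order divides phi(n).
Divisors of 12: 1, 2, 3, 4, 6, 12
Repeated squaring mod 36: 41^1 = 5, 41^2 = 25, 41^4 = 13, 41^8 = 25
Test divisors in increasing order:
  k=1: 41^1 = 5 mod 36
  k=2: 41^2 = 25 mod 36
  k=3: 41^3 = 25 * 5 = 17 mod 36
  k=4: 41^4 = 13 mod 36
  k=6: 41^6 = 13 * 25 = 1 mod 36  <- first divisor giving 1
Order = 6

6


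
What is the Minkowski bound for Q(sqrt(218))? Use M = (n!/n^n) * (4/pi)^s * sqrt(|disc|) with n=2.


d = 218, d mod 4 = 2, so disc(K) = 4d = 872; |disc(K)| = 872
Real quadratic field, so n = 2, s = r2 = 0, r1 = 2
M = (n!/n^n) * (4/pi)^s * sqrt(|disc(K)|) = (2!/2^2) * (4/pi)^0 * sqrt(872)
= 0.5 * 1.000000 * 29.529646
= 14.7648

14.7648


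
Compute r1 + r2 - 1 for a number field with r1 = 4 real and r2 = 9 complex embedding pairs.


By Dirichlet's unit theorem:
rank = r1 + r2 - 1
= 4 + 9 - 1
= 12

12


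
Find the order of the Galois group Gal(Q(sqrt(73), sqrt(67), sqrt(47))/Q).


The 3 square roots of distinct primes are multiplicatively independent over Q,
so [K:Q] = 2^3 and Gal(K/Q) is isomorphic to (Z/2Z)^3.
|Gal| = 2^3 = 8

8


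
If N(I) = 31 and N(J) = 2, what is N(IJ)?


N(IJ) = N(I) * N(J)
= 31 * 2
= 62

62


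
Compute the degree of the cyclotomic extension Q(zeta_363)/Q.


The degree equals Euler's totient phi(363).
363 = 3 * 11^2
phi(363) = 220

220


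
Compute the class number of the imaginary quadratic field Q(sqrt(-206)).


K = Q(sqrt(-206)). d mod 4 = 2, so D = disc(K) = 4d = -824
h(K) equals the number of primitive reduced positive-definite forms (a, b, c) = a*x^2 + b*x*y + c*y^2 with b^2 - 4ac = D,
where reduced means |b| <= a <= c, with b >= 0 whenever |b| = a or a = c, and primitive means gcd(a, b, c) = 1.
Reduced forces 3a^2 <= |D| = 824, so 1 <= a <= 16; b must have the parity of D, and c = (b^2 - D)/(4a) must be an integer >= a.
Enumerate a = 1..16, b in [-a, a]:
  a=1: (1, 0, 206)  [1]
  a=2: (2, 0, 103)  [1]
  a=3: (3, -2, 69), (3, 2, 69)  [2]
  a=4: none
  a=5: (5, -4, 42), (5, 4, 42)  [2]
  a=6: (6, -4, 35), (6, 4, 35)  [2]
  a=7: (7, -4, 30), (7, 4, 30)  [2]
  a=8: none
  a=9: (9, -2, 23), (9, 2, 23)  [2]
  a=10: (10, -4, 21), (10, 4, 21)  [2]
  a=11: (11, -10, 21), (11, 10, 21)  [2]
  a=12..13: none
  a=14: (14, -4, 15), (14, 4, 15)  [2]
  a=15: (15, -14, 17), (15, 14, 17)  [2]
  a=16: none
Total reduced forms: 1 + 1 + 2 + 2 + 2 + 2 + 2 + 2 + 2 + 2 + 2 = 20
h = 20

20


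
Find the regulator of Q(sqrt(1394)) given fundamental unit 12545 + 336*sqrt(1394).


epsilon = 12545 + 336*sqrt(1394)
= 25090.0000
R = ln(25090.0000)
= 10.1302

10.1302


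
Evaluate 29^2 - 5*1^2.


x^2 - d*y^2
= 29^2 - 5*1^2
= 841 - 5
= 836

836


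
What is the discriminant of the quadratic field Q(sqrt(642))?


For K = Q(sqrt(d)) with d squarefree: disc(K) = d if d = 1 mod 4, and disc(K) = 4d if d = 2 or 3 mod 4.
Here d = 642, and d mod 4 = 2.
d = 2 mod 4, not 1 (O_K = Z[sqrt(d)]), so disc(K) = 4d = 4 * (642) = 2568

2568


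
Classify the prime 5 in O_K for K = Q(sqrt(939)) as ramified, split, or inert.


K = Q(sqrt(939)). Since d mod 4 = 3, disc(K) = 3756.
Check p | disc: 3756 mod 5 = 1.
p does not divide disc. Compute Legendre symbol (d/p):
4^((5-1)/2) mod 5 = 1
(d/p) = 1, so p splits: (p) = P*P' with e=1, f=1, g=2.
Therefore p is split.

split


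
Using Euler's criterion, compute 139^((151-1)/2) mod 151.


p = 151 is prime and the exponent is (p-1)/2 = 75, so by Euler's criterion 139^75 = (139/151) = +1 or -1 mod 151.
Compute by square-and-multiply:
  75 = 64 + 8 + 2 + 1 (binary 1001011)
  Repeated squaring mod 151: 139^1 = 139, 139^2 = 144, 139^4 = 49, 139^8 = 136, 139^16 = 74, 139^32 = 40, 139^64 = 90
  139^75 = 139^64 * 139^8 * 139^2 * 139^1 = 90 * 136 * 144 * 139 mod 151
    90 * 136 = 12240 = 9 mod 151
    9 * 144 = 1296 = 88 mod 151
    88 * 139 = 12232 = 1 mod 151
  139^75 = 1 mod 151
Result 1: 139 is a quadratic residue mod 151.
139^75 mod 151 = 1

1


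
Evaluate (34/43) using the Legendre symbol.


p = 43 is prime, so compute (34/43) with the reciprocity algorithm (Jacobi-symbol steps: pull out 2s via (2/n), flip via reciprocity, reduce):
  pull out 2: (2/43) = -1  (since 43 mod 8 = 3)
  reciprocity: (17/43) -> +(43/17)
  reduce: (9/17)
  reciprocity: (9/17) -> +(17/9)
  reduce: (8/9)
  pull out 2: (2/9) = +1  (since 9 mod 8 = 1)
  pull out 2: (2/9) = +1  (since 9 mod 8 = 1)
  pull out 2: (2/9) = +1  (since 9 mod 8 = 1)
  (1/9) = 1
Product of signs = -1
(34/43) = -1

-1


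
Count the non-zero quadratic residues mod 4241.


For prime p, the number of non-zero quadratic residues is (p-1)/2.
= (4241-1)/2
= 2120

2120


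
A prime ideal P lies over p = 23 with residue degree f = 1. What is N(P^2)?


N(P^a) = p^(a*f)
= 23^(2*1)
= 23^2
= 529

529


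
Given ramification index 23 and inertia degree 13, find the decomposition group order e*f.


|D_P| = e * f
= 23 * 13
= 299

299


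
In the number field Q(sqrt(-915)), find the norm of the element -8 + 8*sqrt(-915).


N(a + b*sqrt(d)) = a^2 - d*b^2
= (-8)^2 - (-915)*(8)^2
= 64 + 58560
= 58624

58624


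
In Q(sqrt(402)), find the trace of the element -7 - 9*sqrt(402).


Tr(a + b*sqrt(d)) = (a + b*sqrt(d)) + (a - b*sqrt(d)) = 2a
= 2 * (-7)
= -14

-14


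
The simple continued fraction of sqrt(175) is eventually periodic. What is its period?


Run the CF algorithm for sqrt(175).
a_0 = floor(sqrt(175)) = 13; set m_0=0, q_0=1.
Recurrence: m' = q*a - m,  q' = (d - m'^2)/q,  a' = floor((a_0 + m')/q').
  step 1: m=13, q=6, a=4
  step 2: m=11, q=9, a=2
  step 3: m=7, q=14, a=1
  step 4: m=7, q=9, a=2
  step 5: m=11, q=6, a=4
  step 6: m=13, q=1, a=26
a_6 = 2*a_0 = 26, so the period closes here.
sqrt(175) = [13; 4, 2, 1, 2, 4, 26]
Period length = 6

6


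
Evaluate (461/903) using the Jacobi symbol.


Compute (461/903) via quadratic reciprocity:
  reciprocity: (461/903) -> +(903/461)
  reduce: (442/461)
  pull out 2: (2/461) = -1  (since 461 mod 8 = 5)
  reciprocity: (221/461) -> +(461/221)
  reduce: (19/221)
  reciprocity: (19/221) -> +(221/19)
  reduce: (12/19)
  pull out 2: (2/19) = -1  (since 19 mod 8 = 3)
  pull out 2: (2/19) = -1  (since 19 mod 8 = 3)
  reciprocity: (3/19) -> -(19/3)
  reduce: (1/3)
  (1/3) = 1
Product of signs = 1

1


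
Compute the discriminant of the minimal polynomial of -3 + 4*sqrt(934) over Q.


The element -3 + 4*sqrt(934) has minimal polynomial:
x^2 + 6*x - 14935
Discriminant = (6)^2 - 4*(-14935)
= 36 + 59740
= 59776

59776


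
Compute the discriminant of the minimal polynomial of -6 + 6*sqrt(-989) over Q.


The element -6 + 6*sqrt(-989) has minimal polynomial:
x^2 + 12*x + 35640
Discriminant = (12)^2 - 4*(35640)
= 144 - 142560
= -142416

-142416


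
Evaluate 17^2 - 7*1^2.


x^2 - d*y^2
= 17^2 - 7*1^2
= 289 - 7
= 282

282


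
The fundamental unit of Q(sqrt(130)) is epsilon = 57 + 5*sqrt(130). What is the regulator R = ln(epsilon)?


epsilon = 57 + 5*sqrt(130)
= 114.0088
R = ln(114.0088)
= 4.7363

4.7363


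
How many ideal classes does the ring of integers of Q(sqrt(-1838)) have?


K = Q(sqrt(-1838)). d mod 4 = 2, so D = disc(K) = 4d = -7352
h(K) equals the number of primitive reduced positive-definite forms (a, b, c) = a*x^2 + b*x*y + c*y^2 with b^2 - 4ac = D,
where reduced means |b| <= a <= c, with b >= 0 whenever |b| = a or a = c, and primitive means gcd(a, b, c) = 1.
Reduced forces 3a^2 <= |D| = 7352, so 1 <= a <= 49; b must have the parity of D, and c = (b^2 - D)/(4a) must be an integer >= a.
Enumerate a = 1..49, b in [-a, a]:
  a=1: (1, 0, 1838)  [1]
  a=2: (2, 0, 919)  [1]
  a=3: (3, -2, 613), (3, 2, 613)  [2]
  a=4..5: none
  a=6: (6, -4, 307), (6, 4, 307)  [2]
  a=7..8: none
  a=9: (9, -8, 206), (9, 8, 206)  [2]
  a=10..16: none
  a=17: (17, -14, 111), (17, 14, 111)  [2]
  a=18: (18, -8, 103), (18, 8, 103)  [2]
  a=19: (19, -18, 101), (19, 18, 101)  [2]
  a=20..22: none
  a=23: (23, -10, 81), (23, 10, 81)  [2]
  a=24..26: none
  a=27: (27, -10, 69), (27, 10, 69)  [2]
  a=28..33: none
  a=34: (34, -20, 57), (34, 20, 57)  [2]
  a=35..36: none
  a=37: (37, -14, 51), (37, 14, 51)  [2]
  a=38: (38, -20, 51), (38, 20, 51)  [2]
  a=39..42: none
  a=43: (43, -42, 53), (43, 42, 53)  [2]
  a=44..45: none
  a=46: (46, -36, 47), (46, 36, 47)  [2]
  a=47..49: none
Total reduced forms: 1 + 1 + 2 + 2 + 2 + 2 + 2 + 2 + 2 + 2 + 2 + 2 + 2 + 2 + 2 = 28
h = 28

28


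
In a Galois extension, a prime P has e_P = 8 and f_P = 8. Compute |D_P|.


|D_P| = e * f
= 8 * 8
= 64

64


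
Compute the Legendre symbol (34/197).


p = 197 is prime, so compute (34/197) with the reciprocity algorithm (Jacobi-symbol steps: pull out 2s via (2/n), flip via reciprocity, reduce):
  pull out 2: (2/197) = -1  (since 197 mod 8 = 5)
  reciprocity: (17/197) -> +(197/17)
  reduce: (10/17)
  pull out 2: (2/17) = +1  (since 17 mod 8 = 1)
  reciprocity: (5/17) -> +(17/5)
  reduce: (2/5)
  pull out 2: (2/5) = -1  (since 5 mod 8 = 5)
  (1/5) = 1
Product of signs = 1
(34/197) = 1

1


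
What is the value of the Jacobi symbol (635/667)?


Compute (635/667) via quadratic reciprocity:
  reciprocity: (635/667) -> -(667/635)
  reduce: (32/635)
  pull out 2: (2/635) = -1  (since 635 mod 8 = 3)
  pull out 2: (2/635) = -1  (since 635 mod 8 = 3)
  pull out 2: (2/635) = -1  (since 635 mod 8 = 3)
  pull out 2: (2/635) = -1  (since 635 mod 8 = 3)
  pull out 2: (2/635) = -1  (since 635 mod 8 = 3)
  (1/635) = 1
Product of signs = 1

1


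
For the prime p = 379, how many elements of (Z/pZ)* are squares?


For prime p, the number of non-zero quadratic residues is (p-1)/2.
= (379-1)/2
= 189

189


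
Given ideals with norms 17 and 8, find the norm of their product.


N(IJ) = N(I) * N(J)
= 17 * 8
= 136

136


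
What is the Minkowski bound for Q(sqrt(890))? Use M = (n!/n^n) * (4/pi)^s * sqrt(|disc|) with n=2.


d = 890, d mod 4 = 2, so disc(K) = 4d = 3560; |disc(K)| = 3560
Real quadratic field, so n = 2, s = r2 = 0, r1 = 2
M = (n!/n^n) * (4/pi)^s * sqrt(|disc(K)|) = (2!/2^2) * (4/pi)^0 * sqrt(3560)
= 0.5 * 1.000000 * 59.665736
= 29.8329

29.8329


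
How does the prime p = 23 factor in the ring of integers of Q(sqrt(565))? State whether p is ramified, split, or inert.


K = Q(sqrt(565)). Since d mod 4 = 1, disc(K) = 565.
Check p | disc: 565 mod 23 = 13.
p does not divide disc. Compute Legendre symbol (d/p):
13^((23-1)/2) mod 23 = 1
(d/p) = 1, so p splits: (p) = P*P' with e=1, f=1, g=2.
Therefore p is split.

split


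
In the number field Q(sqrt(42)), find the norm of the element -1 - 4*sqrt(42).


N(a + b*sqrt(d)) = a^2 - d*b^2
= (-1)^2 - (42)*(-4)^2
= 1 - 672
= -671

-671


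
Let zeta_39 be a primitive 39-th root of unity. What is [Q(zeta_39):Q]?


The degree equals Euler's totient phi(39).
39 = 3 * 13
phi(39) = 24

24


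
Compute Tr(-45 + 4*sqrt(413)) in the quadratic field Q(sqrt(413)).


Tr(a + b*sqrt(d)) = (a + b*sqrt(d)) + (a - b*sqrt(d)) = 2a
= 2 * (-45)
= -90

-90


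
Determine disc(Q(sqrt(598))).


For K = Q(sqrt(d)) with d squarefree: disc(K) = d if d = 1 mod 4, and disc(K) = 4d if d = 2 or 3 mod 4.
Here d = 598, and d mod 4 = 2.
d = 2 mod 4, not 1 (O_K = Z[sqrt(d)]), so disc(K) = 4d = 4 * (598) = 2392

2392


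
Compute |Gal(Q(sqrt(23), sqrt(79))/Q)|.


The 2 square roots of distinct primes are multiplicatively independent over Q,
so [K:Q] = 2^2 and Gal(K/Q) is isomorphic to (Z/2Z)^2.
|Gal| = 2^2 = 4

4


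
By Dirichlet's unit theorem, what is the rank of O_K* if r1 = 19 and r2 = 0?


By Dirichlet's unit theorem:
rank = r1 + r2 - 1
= 19 + 0 - 1
= 18

18


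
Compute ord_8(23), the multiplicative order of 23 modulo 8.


We want ord_8(23), the smallest k >= 1 with 23^k = 1 mod 8.
n = 8 = 2^3, phi(8) = 4; the order divides phi(n).
Divisors of 4: 1, 2, 4
Repeated squaring mod 8: 23^1 = 7, 23^2 = 1, 23^4 = 1
Test divisors in increasing order:
  k=1: 23^1 = 7 mod 8
  k=2: 23^2 = 1 mod 8  <- first divisor giving 1
Order = 2

2


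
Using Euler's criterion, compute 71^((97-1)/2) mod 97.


p = 97 is prime and the exponent is (p-1)/2 = 48, so by Euler's criterion 71^48 = (71/97) = +1 or -1 mod 97.
Compute by square-and-multiply:
  48 = 32 + 16 (binary 110000)
  Repeated squaring mod 97: 71^1 = 71, 71^2 = 94, 71^4 = 9, 71^8 = 81, 71^16 = 62, 71^32 = 61
  71^48 = 71^32 * 71^16 = 61 * 62 mod 97
    61 * 62 = 3782 = 96 mod 97
  71^48 = 96 mod 97
Result 96 = p - 1 = -1 mod 97: 71 is a quadratic non-residue mod 97. As a residue in [0, p-1] the value is 96.
71^48 mod 97 = 96

96


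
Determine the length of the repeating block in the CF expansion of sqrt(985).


Run the CF algorithm for sqrt(985).
a_0 = floor(sqrt(985)) = 31; set m_0=0, q_0=1.
Recurrence: m' = q*a - m,  q' = (d - m'^2)/q,  a' = floor((a_0 + m')/q').
  step 1: m=31, q=24, a=2
  step 2: m=17, q=29, a=1
  step 3: m=12, q=29, a=1
  step 4: m=17, q=24, a=2
  step 5: m=31, q=1, a=62
a_5 = 2*a_0 = 62, so the period closes here.
sqrt(985) = [31; 2, 1, 1, 2, 62]
Period length = 5

5


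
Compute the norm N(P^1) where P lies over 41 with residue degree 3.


N(P^a) = p^(a*f)
= 41^(1*3)
= 41^3
= 68921

68921


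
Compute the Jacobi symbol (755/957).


Compute (755/957) via quadratic reciprocity:
  reciprocity: (755/957) -> +(957/755)
  reduce: (202/755)
  pull out 2: (2/755) = -1  (since 755 mod 8 = 3)
  reciprocity: (101/755) -> +(755/101)
  reduce: (48/101)
  pull out 2: (2/101) = -1  (since 101 mod 8 = 5)
  pull out 2: (2/101) = -1  (since 101 mod 8 = 5)
  pull out 2: (2/101) = -1  (since 101 mod 8 = 5)
  pull out 2: (2/101) = -1  (since 101 mod 8 = 5)
  reciprocity: (3/101) -> +(101/3)
  reduce: (2/3)
  pull out 2: (2/3) = -1  (since 3 mod 8 = 3)
  (1/3) = 1
Product of signs = 1

1


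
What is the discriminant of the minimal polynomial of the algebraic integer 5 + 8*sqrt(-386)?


The element 5 + 8*sqrt(-386) has minimal polynomial:
x^2 - 10*x + 24729
Discriminant = (-10)^2 - 4*(24729)
= 100 - 98916
= -98816

-98816


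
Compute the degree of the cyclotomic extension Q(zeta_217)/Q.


The degree equals Euler's totient phi(217).
217 = 7 * 31
phi(217) = 180

180


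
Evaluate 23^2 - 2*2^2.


x^2 - d*y^2
= 23^2 - 2*2^2
= 529 - 8
= 521

521


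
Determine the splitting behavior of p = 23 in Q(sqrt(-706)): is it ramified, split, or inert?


K = Q(sqrt(-706)). Since d mod 4 = 2, disc(K) = -2824.
Check p | disc: -2824 mod 23 = 5.
p does not divide disc. Compute Legendre symbol (d/p):
7^((23-1)/2) mod 23 = -1
(d/p) = -1, so p is inert: (p) stays prime with e=1, f=2, g=1.
Therefore p is inert.

inert


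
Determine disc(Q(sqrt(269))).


For K = Q(sqrt(d)) with d squarefree: disc(K) = d if d = 1 mod 4, and disc(K) = 4d if d = 2 or 3 mod 4.
Here d = 269, and d mod 4 = 1.
d = 1 mod 4 (O_K = Z[(1+sqrt(d))/2]), so disc(K) = d = 269

269


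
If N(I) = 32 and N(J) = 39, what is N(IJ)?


N(IJ) = N(I) * N(J)
= 32 * 39
= 1248

1248


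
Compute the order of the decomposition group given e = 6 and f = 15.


|D_P| = e * f
= 6 * 15
= 90

90


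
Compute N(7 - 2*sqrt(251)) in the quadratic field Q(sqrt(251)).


N(a + b*sqrt(d)) = a^2 - d*b^2
= (7)^2 - (251)*(-2)^2
= 49 - 1004
= -955

-955


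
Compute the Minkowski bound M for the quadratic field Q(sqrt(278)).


d = 278, d mod 4 = 2, so disc(K) = 4d = 1112; |disc(K)| = 1112
Real quadratic field, so n = 2, s = r2 = 0, r1 = 2
M = (n!/n^n) * (4/pi)^s * sqrt(|disc(K)|) = (2!/2^2) * (4/pi)^0 * sqrt(1112)
= 0.5 * 1.000000 * 33.346664
= 16.6733

16.6733


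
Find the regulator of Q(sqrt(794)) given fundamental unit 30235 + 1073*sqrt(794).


epsilon = 30235 + 1073*sqrt(794)
= 60470.0000
R = ln(60470.0000)
= 11.0099

11.0099


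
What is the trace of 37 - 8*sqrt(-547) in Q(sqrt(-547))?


Tr(a + b*sqrt(d)) = (a + b*sqrt(d)) + (a - b*sqrt(d)) = 2a
= 2 * (37)
= 74

74


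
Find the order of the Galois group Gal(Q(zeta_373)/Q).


|Gal(Q(zeta_373)/Q)| = phi(373)
= 372

372


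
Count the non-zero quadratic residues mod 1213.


For prime p, the number of non-zero quadratic residues is (p-1)/2.
= (1213-1)/2
= 606

606


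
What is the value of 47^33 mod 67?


p = 67 is prime and the exponent is (p-1)/2 = 33, so by Euler's criterion 47^33 = (47/67) = +1 or -1 mod 67.
Compute by square-and-multiply:
  33 = 32 + 1 (binary 100001)
  Repeated squaring mod 67: 47^1 = 47, 47^2 = 65, 47^4 = 4, 47^8 = 16, 47^16 = 55, 47^32 = 10
  47^33 = 47^32 * 47^1 = 10 * 47 mod 67
    10 * 47 = 470 = 1 mod 67
  47^33 = 1 mod 67
Result 1: 47 is a quadratic residue mod 67.
47^33 mod 67 = 1

1


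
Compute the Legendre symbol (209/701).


p = 701 is prime, so compute (209/701) with the reciprocity algorithm (Jacobi-symbol steps: pull out 2s via (2/n), flip via reciprocity, reduce):
  reciprocity: (209/701) -> +(701/209)
  reduce: (74/209)
  pull out 2: (2/209) = +1  (since 209 mod 8 = 1)
  reciprocity: (37/209) -> +(209/37)
  reduce: (24/37)
  pull out 2: (2/37) = -1  (since 37 mod 8 = 5)
  pull out 2: (2/37) = -1  (since 37 mod 8 = 5)
  pull out 2: (2/37) = -1  (since 37 mod 8 = 5)
  reciprocity: (3/37) -> +(37/3)
  reduce: (1/3)
  (1/3) = 1
Product of signs = -1
(209/701) = -1

-1


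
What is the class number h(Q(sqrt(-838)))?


K = Q(sqrt(-838)). d mod 4 = 2, so D = disc(K) = 4d = -3352
h(K) equals the number of primitive reduced positive-definite forms (a, b, c) = a*x^2 + b*x*y + c*y^2 with b^2 - 4ac = D,
where reduced means |b| <= a <= c, with b >= 0 whenever |b| = a or a = c, and primitive means gcd(a, b, c) = 1.
Reduced forces 3a^2 <= |D| = 3352, so 1 <= a <= 33; b must have the parity of D, and c = (b^2 - D)/(4a) must be an integer >= a.
Enumerate a = 1..33, b in [-a, a]:
  a=1: (1, 0, 838)  [1]
  a=2: (2, 0, 419)  [1]
  a=3..6: none
  a=7: (7, -6, 121), (7, 6, 121)  [2]
  a=8..10: none
  a=11: (11, -6, 77), (11, 6, 77)  [2]
  a=12..13: none
  a=14: (14, -8, 61), (14, 8, 61)  [2]
  a=15..18: none
  a=19: (19, -12, 46), (19, 12, 46)  [2]
  a=20..21: none
  a=22: (22, -16, 41), (22, 16, 41)  [2]
  a=23: (23, -12, 38), (23, 12, 38)  [2]
  a=24..33: none
Total reduced forms: 1 + 1 + 2 + 2 + 2 + 2 + 2 + 2 = 14
h = 14

14
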